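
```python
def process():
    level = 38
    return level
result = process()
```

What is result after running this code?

Step 1: process() defines level = 38 in its local scope.
Step 2: return level finds the local variable level = 38.
Step 3: result = 38

The answer is 38.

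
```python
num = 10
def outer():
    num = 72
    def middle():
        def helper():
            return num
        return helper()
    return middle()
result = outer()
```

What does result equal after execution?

Step 1: outer() defines num = 72. middle() and helper() have no local num.
Step 2: helper() checks local (none), enclosing middle() (none), enclosing outer() and finds num = 72.
Step 3: result = 72

The answer is 72.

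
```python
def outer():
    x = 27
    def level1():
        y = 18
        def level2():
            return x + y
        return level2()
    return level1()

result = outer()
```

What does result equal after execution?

Step 1: x = 27 in outer. y = 18 in level1.
Step 2: level2() reads x = 27 and y = 18 from enclosing scopes.
Step 3: result = 27 + 18 = 45

The answer is 45.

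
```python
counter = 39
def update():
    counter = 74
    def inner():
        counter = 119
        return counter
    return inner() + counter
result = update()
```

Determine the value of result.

Step 1: update() has local counter = 74. inner() has local counter = 119.
Step 2: inner() returns its local counter = 119.
Step 3: update() returns 119 + its own counter (74) = 193

The answer is 193.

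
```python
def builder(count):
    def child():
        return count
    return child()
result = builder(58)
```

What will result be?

Step 1: builder(58) binds parameter count = 58.
Step 2: child() looks up count in enclosing scope and finds the parameter count = 58.
Step 3: result = 58

The answer is 58.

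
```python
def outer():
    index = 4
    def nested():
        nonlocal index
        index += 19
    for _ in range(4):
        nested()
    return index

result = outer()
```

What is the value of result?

Step 1: index = 4.
Step 2: nested() is called 4 times in a loop, each adding 19 via nonlocal.
Step 3: index = 4 + 19 * 4 = 80

The answer is 80.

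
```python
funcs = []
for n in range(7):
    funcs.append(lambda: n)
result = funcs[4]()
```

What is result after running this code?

Step 1: The loop creates 7 lambdas, all referencing the same variable n.
Step 2: After the loop, n = 6 (final value).
Step 3: funcs[4]() looks up n at call time and finds 6. This is the late binding gotcha. result = 6

The answer is 6.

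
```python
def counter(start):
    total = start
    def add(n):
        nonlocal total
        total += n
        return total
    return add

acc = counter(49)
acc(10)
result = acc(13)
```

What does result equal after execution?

Step 1: counter(49) creates closure with total = 49.
Step 2: First acc(10): total = 49 + 10 = 59.
Step 3: Second acc(13): total = 59 + 13 = 72. result = 72

The answer is 72.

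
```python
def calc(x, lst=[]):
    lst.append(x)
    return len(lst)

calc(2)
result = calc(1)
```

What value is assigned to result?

Step 1: Mutable default list persists between calls.
Step 2: First call: lst = [2], len = 1. Second call: lst = [2, 1], len = 2.
Step 3: result = 2

The answer is 2.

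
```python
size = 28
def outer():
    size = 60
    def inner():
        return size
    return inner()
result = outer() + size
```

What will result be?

Step 1: Global size = 28. outer() shadows with size = 60.
Step 2: inner() returns enclosing size = 60. outer() = 60.
Step 3: result = 60 + global size (28) = 88

The answer is 88.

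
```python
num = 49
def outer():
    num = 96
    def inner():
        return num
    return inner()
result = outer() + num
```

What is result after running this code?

Step 1: Global num = 49. outer() shadows with num = 96.
Step 2: inner() returns enclosing num = 96. outer() = 96.
Step 3: result = 96 + global num (49) = 145

The answer is 145.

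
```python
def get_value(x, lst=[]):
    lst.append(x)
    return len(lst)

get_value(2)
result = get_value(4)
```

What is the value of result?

Step 1: Mutable default list persists between calls.
Step 2: First call: lst = [2], len = 1. Second call: lst = [2, 4], len = 2.
Step 3: result = 2

The answer is 2.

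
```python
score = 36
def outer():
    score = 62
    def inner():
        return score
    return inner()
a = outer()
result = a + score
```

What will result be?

Step 1: outer() has local score = 62. inner() reads from enclosing.
Step 2: outer() returns 62. Global score = 36 unchanged.
Step 3: result = 62 + 36 = 98

The answer is 98.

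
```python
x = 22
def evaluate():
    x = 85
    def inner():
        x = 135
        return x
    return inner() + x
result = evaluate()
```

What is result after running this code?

Step 1: evaluate() has local x = 85. inner() has local x = 135.
Step 2: inner() returns its local x = 135.
Step 3: evaluate() returns 135 + its own x (85) = 220

The answer is 220.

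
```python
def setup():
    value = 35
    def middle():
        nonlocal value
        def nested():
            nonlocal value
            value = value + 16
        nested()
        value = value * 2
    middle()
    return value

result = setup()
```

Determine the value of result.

Step 1: value = 35.
Step 2: nested() adds 16: value = 35 + 16 = 51.
Step 3: middle() doubles: value = 51 * 2 = 102.
Step 4: result = 102

The answer is 102.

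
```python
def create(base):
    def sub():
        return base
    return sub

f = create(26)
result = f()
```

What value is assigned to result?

Step 1: create(26) creates closure capturing base = 26.
Step 2: f() returns the captured base = 26.
Step 3: result = 26

The answer is 26.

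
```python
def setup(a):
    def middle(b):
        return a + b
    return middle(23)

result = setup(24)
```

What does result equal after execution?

Step 1: setup(24) passes a = 24.
Step 2: middle(23) has b = 23, reads a = 24 from enclosing.
Step 3: result = 24 + 23 = 47

The answer is 47.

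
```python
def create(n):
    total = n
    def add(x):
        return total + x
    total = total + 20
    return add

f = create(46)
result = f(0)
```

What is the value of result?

Step 1: create(46) sets total = 46, then total = 46 + 20 = 66.
Step 2: Closures capture by reference, so add sees total = 66.
Step 3: f(0) returns 66 + 0 = 66

The answer is 66.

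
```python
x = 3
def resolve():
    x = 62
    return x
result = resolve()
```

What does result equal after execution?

Step 1: Global x = 3.
Step 2: resolve() creates local x = 62, shadowing the global.
Step 3: Returns local x = 62. result = 62

The answer is 62.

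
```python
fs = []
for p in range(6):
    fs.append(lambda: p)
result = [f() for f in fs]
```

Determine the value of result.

Step 1: All 6 lambdas share the same variable p.
Step 2: After the loop, p = 5.
Step 3: Each call returns 5. result = [5, 5, 5, 5, 5, 5]

The answer is [5, 5, 5, 5, 5, 5].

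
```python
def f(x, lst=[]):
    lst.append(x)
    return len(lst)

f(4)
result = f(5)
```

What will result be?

Step 1: Mutable default list persists between calls.
Step 2: First call: lst = [4], len = 1. Second call: lst = [4, 5], len = 2.
Step 3: result = 2

The answer is 2.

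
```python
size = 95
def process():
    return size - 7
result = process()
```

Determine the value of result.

Step 1: size = 95 is defined globally.
Step 2: process() looks up size from global scope = 95, then computes 95 - 7 = 88.
Step 3: result = 88

The answer is 88.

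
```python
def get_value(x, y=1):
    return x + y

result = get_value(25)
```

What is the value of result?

Step 1: get_value(25) uses default y = 1.
Step 2: Returns 25 + 1 = 26.
Step 3: result = 26

The answer is 26.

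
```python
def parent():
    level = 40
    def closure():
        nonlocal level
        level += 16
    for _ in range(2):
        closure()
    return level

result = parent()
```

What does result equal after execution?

Step 1: level = 40.
Step 2: closure() is called 2 times in a loop, each adding 16 via nonlocal.
Step 3: level = 40 + 16 * 2 = 72

The answer is 72.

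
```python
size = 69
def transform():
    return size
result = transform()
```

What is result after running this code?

Step 1: size = 69 is defined in the global scope.
Step 2: transform() looks up size. No local size exists, so Python checks the global scope via LEGB rule and finds size = 69.
Step 3: result = 69

The answer is 69.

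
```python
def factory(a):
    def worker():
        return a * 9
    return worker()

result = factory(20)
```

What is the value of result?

Step 1: factory(20) binds parameter a = 20.
Step 2: worker() accesses a = 20 from enclosing scope.
Step 3: result = 20 * 9 = 180

The answer is 180.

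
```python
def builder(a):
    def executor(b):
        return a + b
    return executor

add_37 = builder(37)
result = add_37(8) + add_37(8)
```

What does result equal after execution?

Step 1: add_37 captures a = 37.
Step 2: add_37(8) = 37 + 8 = 45, called twice.
Step 3: result = 45 + 45 = 90

The answer is 90.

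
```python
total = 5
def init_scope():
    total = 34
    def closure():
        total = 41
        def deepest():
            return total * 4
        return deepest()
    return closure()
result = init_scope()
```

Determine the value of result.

Step 1: deepest() looks up total through LEGB: not local, finds total = 41 in enclosing closure().
Step 2: Returns 41 * 4 = 164.
Step 3: result = 164

The answer is 164.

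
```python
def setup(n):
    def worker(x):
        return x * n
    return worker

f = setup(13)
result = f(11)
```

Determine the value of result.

Step 1: setup(13) creates a closure capturing n = 13.
Step 2: f(11) computes 11 * 13 = 143.
Step 3: result = 143

The answer is 143.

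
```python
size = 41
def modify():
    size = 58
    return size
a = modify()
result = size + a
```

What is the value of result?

Step 1: Global size = 41. modify() returns local size = 58.
Step 2: a = 58. Global size still = 41.
Step 3: result = 41 + 58 = 99

The answer is 99.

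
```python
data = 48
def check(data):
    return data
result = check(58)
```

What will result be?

Step 1: Global data = 48.
Step 2: check(58) takes parameter data = 58, which shadows the global.
Step 3: result = 58

The answer is 58.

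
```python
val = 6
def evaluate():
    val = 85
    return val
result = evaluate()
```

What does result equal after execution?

Step 1: Global val = 6.
Step 2: evaluate() creates local val = 85, shadowing the global.
Step 3: Returns local val = 85. result = 85

The answer is 85.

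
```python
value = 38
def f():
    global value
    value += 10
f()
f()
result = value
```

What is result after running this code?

Step 1: value = 38.
Step 2: First f(): value = 38 + 10 = 48.
Step 3: Second f(): value = 48 + 10 = 58. result = 58

The answer is 58.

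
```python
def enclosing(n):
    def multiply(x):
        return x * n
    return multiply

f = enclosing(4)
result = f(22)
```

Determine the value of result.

Step 1: enclosing(4) returns multiply closure with n = 4.
Step 2: f(22) computes 22 * 4 = 88.
Step 3: result = 88

The answer is 88.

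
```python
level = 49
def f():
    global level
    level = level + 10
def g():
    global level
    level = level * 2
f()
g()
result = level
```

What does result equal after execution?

Step 1: level = 49.
Step 2: f() adds 10: level = 49 + 10 = 59.
Step 3: g() doubles: level = 59 * 2 = 118.
Step 4: result = 118

The answer is 118.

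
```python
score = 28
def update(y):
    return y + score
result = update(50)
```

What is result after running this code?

Step 1: score = 28 is defined globally.
Step 2: update(50) uses parameter y = 50 and looks up score from global scope = 28.
Step 3: result = 50 + 28 = 78

The answer is 78.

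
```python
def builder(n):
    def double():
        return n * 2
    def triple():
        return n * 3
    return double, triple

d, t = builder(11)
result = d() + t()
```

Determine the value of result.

Step 1: Both closures capture the same n = 11.
Step 2: d() = 11 * 2 = 22, t() = 11 * 3 = 33.
Step 3: result = 22 + 33 = 55

The answer is 55.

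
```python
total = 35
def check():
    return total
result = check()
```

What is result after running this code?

Step 1: total = 35 is defined in the global scope.
Step 2: check() looks up total. No local total exists, so Python checks the global scope via LEGB rule and finds total = 35.
Step 3: result = 35

The answer is 35.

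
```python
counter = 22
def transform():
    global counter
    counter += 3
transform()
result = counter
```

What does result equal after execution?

Step 1: counter = 22 globally.
Step 2: transform() modifies global counter: counter += 3 = 25.
Step 3: result = 25

The answer is 25.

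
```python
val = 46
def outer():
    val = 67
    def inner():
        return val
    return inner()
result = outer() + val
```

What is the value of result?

Step 1: Global val = 46. outer() shadows with val = 67.
Step 2: inner() returns enclosing val = 67. outer() = 67.
Step 3: result = 67 + global val (46) = 113

The answer is 113.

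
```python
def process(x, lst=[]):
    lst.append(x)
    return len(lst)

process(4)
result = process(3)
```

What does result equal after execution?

Step 1: Mutable default list persists between calls.
Step 2: First call: lst = [4], len = 1. Second call: lst = [4, 3], len = 2.
Step 3: result = 2

The answer is 2.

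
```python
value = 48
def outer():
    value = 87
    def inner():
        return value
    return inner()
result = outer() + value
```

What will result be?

Step 1: Global value = 48. outer() shadows with value = 87.
Step 2: inner() returns enclosing value = 87. outer() = 87.
Step 3: result = 87 + global value (48) = 135

The answer is 135.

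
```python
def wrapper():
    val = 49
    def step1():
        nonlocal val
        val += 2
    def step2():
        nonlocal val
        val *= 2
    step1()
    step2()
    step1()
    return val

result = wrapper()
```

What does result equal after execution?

Step 1: val = 49.
Step 2: step1(): val = 49 + 2 = 51.
Step 3: step2(): val = 51 * 2 = 102.
Step 4: step1(): val = 102 + 2 = 104. result = 104

The answer is 104.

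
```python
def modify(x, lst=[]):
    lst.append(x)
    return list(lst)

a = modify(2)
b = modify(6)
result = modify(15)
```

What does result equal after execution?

Step 1: Default list is shared. list() creates copies for return values.
Step 2: Internal list grows: [2] -> [2, 6] -> [2, 6, 15].
Step 3: result = [2, 6, 15]

The answer is [2, 6, 15].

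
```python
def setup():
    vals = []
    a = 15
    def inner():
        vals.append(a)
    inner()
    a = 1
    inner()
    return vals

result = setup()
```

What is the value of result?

Step 1: a = 15. inner() appends current a to vals.
Step 2: First inner(): appends 15. Then a = 1.
Step 3: Second inner(): appends 1 (closure sees updated a). result = [15, 1]

The answer is [15, 1].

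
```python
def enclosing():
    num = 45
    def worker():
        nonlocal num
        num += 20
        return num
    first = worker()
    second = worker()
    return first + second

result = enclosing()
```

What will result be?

Step 1: num starts at 45.
Step 2: First call: num = 45 + 20 = 65, returns 65.
Step 3: Second call: num = 65 + 20 = 85, returns 85.
Step 4: result = 65 + 85 = 150

The answer is 150.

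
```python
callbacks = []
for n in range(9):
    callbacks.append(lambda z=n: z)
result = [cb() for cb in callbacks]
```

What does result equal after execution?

Step 1: Default arg z=n captures n at each iteration.
Step 2: Each lambda has its own default: 0, 1, ..., 8.
Step 3: result = [0, 1, 2, 3, 4, 5, 6, 7, 8]

The answer is [0, 1, 2, 3, 4, 5, 6, 7, 8].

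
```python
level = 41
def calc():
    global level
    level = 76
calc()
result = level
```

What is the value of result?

Step 1: level = 41 globally.
Step 2: calc() declares global level and sets it to 76.
Step 3: After calc(), global level = 76. result = 76

The answer is 76.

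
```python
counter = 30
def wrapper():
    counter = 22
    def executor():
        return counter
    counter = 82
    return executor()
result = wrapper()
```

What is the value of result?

Step 1: wrapper() sets counter = 22, then later counter = 82.
Step 2: executor() is called after counter is reassigned to 82. Closures capture variables by reference, not by value.
Step 3: result = 82

The answer is 82.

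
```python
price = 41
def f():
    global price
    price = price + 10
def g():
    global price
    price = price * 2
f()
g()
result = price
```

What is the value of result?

Step 1: price = 41.
Step 2: f() adds 10: price = 41 + 10 = 51.
Step 3: g() doubles: price = 51 * 2 = 102.
Step 4: result = 102

The answer is 102.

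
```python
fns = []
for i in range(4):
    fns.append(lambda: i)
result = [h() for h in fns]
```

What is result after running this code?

Step 1: All 4 lambdas share the same variable i.
Step 2: After the loop, i = 3.
Step 3: Each call returns 3. result = [3, 3, 3, 3]

The answer is [3, 3, 3, 3].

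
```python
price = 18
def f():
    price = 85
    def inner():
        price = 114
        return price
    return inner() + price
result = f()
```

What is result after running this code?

Step 1: f() has local price = 85. inner() has local price = 114.
Step 2: inner() returns its local price = 114.
Step 3: f() returns 114 + its own price (85) = 199

The answer is 199.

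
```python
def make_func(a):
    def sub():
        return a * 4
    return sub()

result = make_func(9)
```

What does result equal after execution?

Step 1: make_func(9) binds parameter a = 9.
Step 2: sub() accesses a = 9 from enclosing scope.
Step 3: result = 9 * 4 = 36

The answer is 36.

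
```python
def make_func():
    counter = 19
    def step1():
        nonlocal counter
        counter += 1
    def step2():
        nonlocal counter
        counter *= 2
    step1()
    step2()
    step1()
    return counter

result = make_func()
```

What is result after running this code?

Step 1: counter = 19.
Step 2: step1(): counter = 19 + 1 = 20.
Step 3: step2(): counter = 20 * 2 = 40.
Step 4: step1(): counter = 40 + 1 = 41. result = 41

The answer is 41.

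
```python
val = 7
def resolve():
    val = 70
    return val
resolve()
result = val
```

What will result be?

Step 1: val = 7 globally.
Step 2: resolve() creates a LOCAL val = 70 (no global keyword!).
Step 3: The global val is unchanged. result = 7

The answer is 7.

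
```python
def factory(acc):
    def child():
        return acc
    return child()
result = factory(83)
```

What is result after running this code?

Step 1: factory(83) binds parameter acc = 83.
Step 2: child() looks up acc in enclosing scope and finds the parameter acc = 83.
Step 3: result = 83

The answer is 83.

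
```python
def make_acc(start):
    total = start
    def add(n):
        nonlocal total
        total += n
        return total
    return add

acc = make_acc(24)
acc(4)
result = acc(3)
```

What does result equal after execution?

Step 1: make_acc(24) creates closure with total = 24.
Step 2: First acc(4): total = 24 + 4 = 28.
Step 3: Second acc(3): total = 28 + 3 = 31. result = 31

The answer is 31.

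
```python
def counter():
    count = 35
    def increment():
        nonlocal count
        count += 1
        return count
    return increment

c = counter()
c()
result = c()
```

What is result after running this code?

Step 1: counter() creates closure with count = 35.
Step 2: Each c() call increments count via nonlocal. After 2 calls: 35 + 2 = 37.
Step 3: result = 37

The answer is 37.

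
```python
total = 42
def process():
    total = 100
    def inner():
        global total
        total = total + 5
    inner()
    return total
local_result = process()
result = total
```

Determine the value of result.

Step 1: Global total = 42. process() creates local total = 100.
Step 2: inner() declares global total and adds 5: global total = 42 + 5 = 47.
Step 3: process() returns its local total = 100 (unaffected by inner).
Step 4: result = global total = 47

The answer is 47.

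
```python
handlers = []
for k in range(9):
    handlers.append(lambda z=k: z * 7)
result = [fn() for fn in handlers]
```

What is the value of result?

Step 1: Default arg z=k captures k at each iteration.
Step 2: handlers[k] has z defaulting to k, returns k * 7.
Step 3: result = [0, 7, 14, 21, 28, 35, 42, 49, 56]

The answer is [0, 7, 14, 21, 28, 35, 42, 49, 56].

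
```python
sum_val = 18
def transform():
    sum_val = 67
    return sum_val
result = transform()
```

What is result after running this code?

Step 1: Global sum_val = 18.
Step 2: transform() creates local sum_val = 67, shadowing the global.
Step 3: Returns local sum_val = 67. result = 67

The answer is 67.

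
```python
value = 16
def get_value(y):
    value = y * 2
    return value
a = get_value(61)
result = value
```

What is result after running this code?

Step 1: Global value = 16.
Step 2: get_value(61) creates local value = 61 * 2 = 122.
Step 3: Global value unchanged because no global keyword. result = 16

The answer is 16.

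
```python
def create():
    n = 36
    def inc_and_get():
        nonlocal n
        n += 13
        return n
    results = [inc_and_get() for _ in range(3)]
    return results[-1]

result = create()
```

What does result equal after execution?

Step 1: n = 36.
Step 2: Three calls to inc_and_get(), each adding 13.
Step 3: Last value = 36 + 13 * 3 = 75

The answer is 75.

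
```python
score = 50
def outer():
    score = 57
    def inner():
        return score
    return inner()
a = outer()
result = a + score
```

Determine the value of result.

Step 1: outer() has local score = 57. inner() reads from enclosing.
Step 2: outer() returns 57. Global score = 50 unchanged.
Step 3: result = 57 + 50 = 107

The answer is 107.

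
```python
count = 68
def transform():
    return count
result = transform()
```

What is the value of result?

Step 1: count = 68 is defined in the global scope.
Step 2: transform() looks up count. No local count exists, so Python checks the global scope via LEGB rule and finds count = 68.
Step 3: result = 68

The answer is 68.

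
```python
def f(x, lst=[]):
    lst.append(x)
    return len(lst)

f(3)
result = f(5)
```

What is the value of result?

Step 1: Mutable default list persists between calls.
Step 2: First call: lst = [3], len = 1. Second call: lst = [3, 5], len = 2.
Step 3: result = 2

The answer is 2.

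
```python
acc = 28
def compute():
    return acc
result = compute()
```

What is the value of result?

Step 1: acc = 28 is defined in the global scope.
Step 2: compute() looks up acc. No local acc exists, so Python checks the global scope via LEGB rule and finds acc = 28.
Step 3: result = 28

The answer is 28.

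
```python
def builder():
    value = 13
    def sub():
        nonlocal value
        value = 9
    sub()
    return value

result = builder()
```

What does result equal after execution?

Step 1: builder() sets value = 13.
Step 2: sub() uses nonlocal to reassign value = 9.
Step 3: result = 9

The answer is 9.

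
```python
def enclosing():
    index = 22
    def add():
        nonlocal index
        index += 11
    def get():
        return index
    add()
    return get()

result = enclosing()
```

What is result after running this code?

Step 1: index = 22. add() modifies it via nonlocal, get() reads it.
Step 2: add() makes index = 22 + 11 = 33.
Step 3: get() returns 33. result = 33

The answer is 33.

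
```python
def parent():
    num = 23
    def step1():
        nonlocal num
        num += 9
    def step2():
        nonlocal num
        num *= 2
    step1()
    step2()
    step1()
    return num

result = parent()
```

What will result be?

Step 1: num = 23.
Step 2: step1(): num = 23 + 9 = 32.
Step 3: step2(): num = 32 * 2 = 64.
Step 4: step1(): num = 64 + 9 = 73. result = 73

The answer is 73.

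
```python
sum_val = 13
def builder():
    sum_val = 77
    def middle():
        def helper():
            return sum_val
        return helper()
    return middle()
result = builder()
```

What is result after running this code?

Step 1: builder() defines sum_val = 77. middle() and helper() have no local sum_val.
Step 2: helper() checks local (none), enclosing middle() (none), enclosing builder() and finds sum_val = 77.
Step 3: result = 77

The answer is 77.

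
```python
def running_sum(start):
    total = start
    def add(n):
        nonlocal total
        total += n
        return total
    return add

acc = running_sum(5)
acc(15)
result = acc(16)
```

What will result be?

Step 1: running_sum(5) creates closure with total = 5.
Step 2: First acc(15): total = 5 + 15 = 20.
Step 3: Second acc(16): total = 20 + 16 = 36. result = 36

The answer is 36.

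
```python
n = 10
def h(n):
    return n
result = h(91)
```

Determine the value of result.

Step 1: Global n = 10.
Step 2: h(91) takes parameter n = 91, which shadows the global.
Step 3: result = 91

The answer is 91.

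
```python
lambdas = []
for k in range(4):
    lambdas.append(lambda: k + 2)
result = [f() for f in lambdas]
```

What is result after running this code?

Step 1: All lambdas capture k by reference. After the loop, k = 3.
Step 2: Each call returns 3 + 2 = 5.
Step 3: result = [5, 5, 5, 5]

The answer is [5, 5, 5, 5].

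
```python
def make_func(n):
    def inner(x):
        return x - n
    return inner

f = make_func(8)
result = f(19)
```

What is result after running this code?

Step 1: make_func(8) creates a closure capturing n = 8.
Step 2: f(19) computes 19 - 8 = 11.
Step 3: result = 11

The answer is 11.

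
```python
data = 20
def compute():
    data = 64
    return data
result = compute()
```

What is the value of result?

Step 1: Global data = 20.
Step 2: compute() creates local data = 64, shadowing the global.
Step 3: Returns local data = 64. result = 64

The answer is 64.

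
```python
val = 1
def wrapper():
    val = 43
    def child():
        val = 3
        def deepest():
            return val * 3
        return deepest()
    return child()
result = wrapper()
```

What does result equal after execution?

Step 1: deepest() looks up val through LEGB: not local, finds val = 3 in enclosing child().
Step 2: Returns 3 * 3 = 9.
Step 3: result = 9

The answer is 9.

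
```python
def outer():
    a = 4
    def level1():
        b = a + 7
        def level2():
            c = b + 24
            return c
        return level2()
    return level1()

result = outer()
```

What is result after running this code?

Step 1: a = 4. b = a + 7 = 11.
Step 2: c = b + 24 = 11 + 24 = 35.
Step 3: result = 35

The answer is 35.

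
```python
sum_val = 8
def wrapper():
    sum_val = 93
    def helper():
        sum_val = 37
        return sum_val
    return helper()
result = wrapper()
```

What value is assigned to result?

Step 1: Three scopes define sum_val: global (8), wrapper (93), helper (37).
Step 2: helper() has its own local sum_val = 37, which shadows both enclosing and global.
Step 3: result = 37 (local wins in LEGB)

The answer is 37.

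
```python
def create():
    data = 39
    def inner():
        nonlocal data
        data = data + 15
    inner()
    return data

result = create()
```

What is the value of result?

Step 1: create() sets data = 39.
Step 2: inner() uses nonlocal to modify data in create's scope: data = 39 + 15 = 54.
Step 3: create() returns the modified data = 54

The answer is 54.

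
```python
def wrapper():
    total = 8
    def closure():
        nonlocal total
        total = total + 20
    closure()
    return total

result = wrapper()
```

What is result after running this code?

Step 1: wrapper() sets total = 8.
Step 2: closure() uses nonlocal to modify total in wrapper's scope: total = 8 + 20 = 28.
Step 3: wrapper() returns the modified total = 28

The answer is 28.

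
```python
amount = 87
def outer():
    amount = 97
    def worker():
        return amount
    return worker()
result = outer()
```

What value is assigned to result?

Step 1: amount = 87 globally, but outer() defines amount = 97 locally.
Step 2: worker() looks up amount. Not in local scope, so checks enclosing scope (outer) and finds amount = 97.
Step 3: result = 97

The answer is 97.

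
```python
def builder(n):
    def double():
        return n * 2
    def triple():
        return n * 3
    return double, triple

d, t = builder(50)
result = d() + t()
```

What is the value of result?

Step 1: Both closures capture the same n = 50.
Step 2: d() = 50 * 2 = 100, t() = 50 * 3 = 150.
Step 3: result = 100 + 150 = 250

The answer is 250.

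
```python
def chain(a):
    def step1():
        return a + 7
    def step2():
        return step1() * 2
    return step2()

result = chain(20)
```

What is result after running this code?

Step 1: chain(20) captures a = 20.
Step 2: step2() calls step1() which returns 20 + 7 = 27.
Step 3: step2() returns 27 * 2 = 54

The answer is 54.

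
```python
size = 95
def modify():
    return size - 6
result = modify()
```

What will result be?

Step 1: size = 95 is defined globally.
Step 2: modify() looks up size from global scope = 95, then computes 95 - 6 = 89.
Step 3: result = 89

The answer is 89.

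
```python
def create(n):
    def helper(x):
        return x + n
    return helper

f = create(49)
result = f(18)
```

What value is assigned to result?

Step 1: create(49) creates a closure that captures n = 49.
Step 2: f(18) calls the closure with x = 18, returning 18 + 49 = 67.
Step 3: result = 67

The answer is 67.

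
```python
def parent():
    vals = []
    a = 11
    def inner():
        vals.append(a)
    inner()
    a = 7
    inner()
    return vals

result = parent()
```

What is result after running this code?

Step 1: a = 11. inner() appends current a to vals.
Step 2: First inner(): appends 11. Then a = 7.
Step 3: Second inner(): appends 7 (closure sees updated a). result = [11, 7]

The answer is [11, 7].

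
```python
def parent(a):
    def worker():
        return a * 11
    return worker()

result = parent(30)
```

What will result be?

Step 1: parent(30) binds parameter a = 30.
Step 2: worker() accesses a = 30 from enclosing scope.
Step 3: result = 30 * 11 = 330

The answer is 330.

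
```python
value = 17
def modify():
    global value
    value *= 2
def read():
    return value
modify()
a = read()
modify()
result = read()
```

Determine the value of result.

Step 1: value = 17.
Step 2: First modify(): value = 17 * 2 = 34.
Step 3: Second modify(): value = 34 * 2 = 68.
Step 4: read() returns 68

The answer is 68.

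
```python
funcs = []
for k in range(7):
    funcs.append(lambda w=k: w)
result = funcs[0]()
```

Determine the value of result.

Step 1: Default argument w=k captures k's value at each iteration.
Step 2: funcs[0] captured w = 0 when k was 0.
Step 3: result = 0

The answer is 0.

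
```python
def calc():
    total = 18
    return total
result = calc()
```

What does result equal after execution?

Step 1: calc() defines total = 18 in its local scope.
Step 2: return total finds the local variable total = 18.
Step 3: result = 18

The answer is 18.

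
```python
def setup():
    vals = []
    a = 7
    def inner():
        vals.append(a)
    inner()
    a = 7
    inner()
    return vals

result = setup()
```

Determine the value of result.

Step 1: a = 7. inner() appends current a to vals.
Step 2: First inner(): appends 7. Then a = 7.
Step 3: Second inner(): appends 7 (closure sees updated a). result = [7, 7]

The answer is [7, 7].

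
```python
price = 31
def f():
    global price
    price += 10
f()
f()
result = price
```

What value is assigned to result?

Step 1: price = 31.
Step 2: First f(): price = 31 + 10 = 41.
Step 3: Second f(): price = 41 + 10 = 51. result = 51

The answer is 51.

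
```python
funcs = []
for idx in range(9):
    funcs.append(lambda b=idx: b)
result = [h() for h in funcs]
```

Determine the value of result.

Step 1: Default arg b=idx captures idx at each iteration.
Step 2: Each lambda has its own default: 0, 1, ..., 8.
Step 3: result = [0, 1, 2, 3, 4, 5, 6, 7, 8]

The answer is [0, 1, 2, 3, 4, 5, 6, 7, 8].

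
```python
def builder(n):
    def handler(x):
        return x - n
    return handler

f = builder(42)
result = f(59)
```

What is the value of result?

Step 1: builder(42) creates a closure capturing n = 42.
Step 2: f(59) computes 59 - 42 = 17.
Step 3: result = 17

The answer is 17.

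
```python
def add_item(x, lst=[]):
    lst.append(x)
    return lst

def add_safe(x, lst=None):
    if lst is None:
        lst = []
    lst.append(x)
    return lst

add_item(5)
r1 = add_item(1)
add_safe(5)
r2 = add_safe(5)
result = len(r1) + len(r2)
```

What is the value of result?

Step 1: add_item shares mutable default: after 2 calls, lst = [5, 1], len = 2.
Step 2: add_safe creates fresh list each time: r2 = [5], len = 1.
Step 3: result = 2 + 1 = 3

The answer is 3.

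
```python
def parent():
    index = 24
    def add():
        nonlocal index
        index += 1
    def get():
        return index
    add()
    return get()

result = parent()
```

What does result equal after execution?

Step 1: index = 24. add() modifies it via nonlocal, get() reads it.
Step 2: add() makes index = 24 + 1 = 25.
Step 3: get() returns 25. result = 25

The answer is 25.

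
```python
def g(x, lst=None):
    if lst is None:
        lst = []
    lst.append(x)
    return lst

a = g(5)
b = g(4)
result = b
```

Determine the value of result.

Step 1: None default with guard creates a NEW list each call.
Step 2: a = [5] (fresh list). b = [4] (another fresh list).
Step 3: result = [4] (this is the fix for mutable default)

The answer is [4].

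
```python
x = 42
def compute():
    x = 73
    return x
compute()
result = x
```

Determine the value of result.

Step 1: x = 42 globally.
Step 2: compute() creates a LOCAL x = 73 (no global keyword!).
Step 3: The global x is unchanged. result = 42

The answer is 42.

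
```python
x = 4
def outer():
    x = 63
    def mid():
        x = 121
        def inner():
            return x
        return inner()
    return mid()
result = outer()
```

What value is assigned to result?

Step 1: Three levels of shadowing: global 4, outer 63, mid 121.
Step 2: inner() finds x = 121 in enclosing mid() scope.
Step 3: result = 121

The answer is 121.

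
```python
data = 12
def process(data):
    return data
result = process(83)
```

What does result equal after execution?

Step 1: Global data = 12.
Step 2: process(83) takes parameter data = 83, which shadows the global.
Step 3: result = 83

The answer is 83.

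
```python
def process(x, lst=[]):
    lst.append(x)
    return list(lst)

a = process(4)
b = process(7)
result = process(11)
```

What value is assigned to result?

Step 1: Default list is shared. list() creates copies for return values.
Step 2: Internal list grows: [4] -> [4, 7] -> [4, 7, 11].
Step 3: result = [4, 7, 11]

The answer is [4, 7, 11].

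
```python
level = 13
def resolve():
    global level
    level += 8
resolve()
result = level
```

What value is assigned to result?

Step 1: level = 13 globally.
Step 2: resolve() modifies global level: level += 8 = 21.
Step 3: result = 21

The answer is 21.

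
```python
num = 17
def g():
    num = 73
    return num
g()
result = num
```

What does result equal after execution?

Step 1: Global num = 17.
Step 2: g() creates local num = 73 (shadow, not modification).
Step 3: After g() returns, global num is unchanged. result = 17

The answer is 17.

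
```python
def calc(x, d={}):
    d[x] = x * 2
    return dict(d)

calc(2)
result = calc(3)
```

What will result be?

Step 1: Mutable default dict is shared across calls.
Step 2: First call adds 2: 4. Second call adds 3: 6.
Step 3: result = {2: 4, 3: 6}

The answer is {2: 4, 3: 6}.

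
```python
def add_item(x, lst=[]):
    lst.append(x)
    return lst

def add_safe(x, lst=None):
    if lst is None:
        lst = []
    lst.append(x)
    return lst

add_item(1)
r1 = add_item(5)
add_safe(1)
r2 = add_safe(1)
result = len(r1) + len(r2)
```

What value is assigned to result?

Step 1: add_item shares mutable default: after 2 calls, lst = [1, 5], len = 2.
Step 2: add_safe creates fresh list each time: r2 = [1], len = 1.
Step 3: result = 2 + 1 = 3

The answer is 3.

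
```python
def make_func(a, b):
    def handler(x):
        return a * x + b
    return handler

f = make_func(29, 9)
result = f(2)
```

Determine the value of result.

Step 1: make_func(29, 9) captures a = 29, b = 9.
Step 2: f(2) computes 29 * 2 + 9 = 67.
Step 3: result = 67

The answer is 67.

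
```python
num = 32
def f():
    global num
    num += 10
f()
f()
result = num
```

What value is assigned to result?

Step 1: num = 32.
Step 2: First f(): num = 32 + 10 = 42.
Step 3: Second f(): num = 42 + 10 = 52. result = 52

The answer is 52.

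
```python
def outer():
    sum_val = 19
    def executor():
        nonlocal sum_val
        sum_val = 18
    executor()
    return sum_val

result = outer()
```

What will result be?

Step 1: outer() sets sum_val = 19.
Step 2: executor() uses nonlocal to reassign sum_val = 18.
Step 3: result = 18

The answer is 18.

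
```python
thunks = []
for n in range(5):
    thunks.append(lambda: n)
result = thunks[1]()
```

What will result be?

Step 1: The loop creates 5 lambdas, all referencing the same variable n.
Step 2: After the loop, n = 4 (final value).
Step 3: thunks[1]() looks up n at call time and finds 4. This is the late binding gotcha. result = 4

The answer is 4.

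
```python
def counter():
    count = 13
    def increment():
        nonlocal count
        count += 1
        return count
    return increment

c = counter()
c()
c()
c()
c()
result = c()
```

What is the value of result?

Step 1: counter() creates closure with count = 13.
Step 2: Each c() call increments count via nonlocal. After 5 calls: 13 + 5 = 18.
Step 3: result = 18

The answer is 18.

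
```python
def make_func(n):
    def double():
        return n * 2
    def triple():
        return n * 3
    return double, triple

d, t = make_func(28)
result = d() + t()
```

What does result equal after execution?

Step 1: Both closures capture the same n = 28.
Step 2: d() = 28 * 2 = 56, t() = 28 * 3 = 84.
Step 3: result = 56 + 84 = 140

The answer is 140.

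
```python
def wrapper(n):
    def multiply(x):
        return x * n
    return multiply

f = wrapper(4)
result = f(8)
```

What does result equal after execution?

Step 1: wrapper(4) returns multiply closure with n = 4.
Step 2: f(8) computes 8 * 4 = 32.
Step 3: result = 32

The answer is 32.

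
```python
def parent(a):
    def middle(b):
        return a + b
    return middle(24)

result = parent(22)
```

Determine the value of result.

Step 1: parent(22) passes a = 22.
Step 2: middle(24) has b = 24, reads a = 22 from enclosing.
Step 3: result = 22 + 24 = 46

The answer is 46.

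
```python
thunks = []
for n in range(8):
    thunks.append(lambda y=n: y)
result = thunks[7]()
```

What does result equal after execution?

Step 1: Default argument y=n captures n's value at each iteration.
Step 2: thunks[7] captured y = 7 when n was 7.
Step 3: result = 7

The answer is 7.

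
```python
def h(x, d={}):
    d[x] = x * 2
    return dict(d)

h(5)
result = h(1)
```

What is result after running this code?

Step 1: Mutable default dict is shared across calls.
Step 2: First call adds 5: 10. Second call adds 1: 2.
Step 3: result = {5: 10, 1: 2}

The answer is {5: 10, 1: 2}.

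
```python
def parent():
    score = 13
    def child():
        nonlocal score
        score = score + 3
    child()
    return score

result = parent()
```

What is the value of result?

Step 1: parent() sets score = 13.
Step 2: child() uses nonlocal to modify score in parent's scope: score = 13 + 3 = 16.
Step 3: parent() returns the modified score = 16

The answer is 16.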